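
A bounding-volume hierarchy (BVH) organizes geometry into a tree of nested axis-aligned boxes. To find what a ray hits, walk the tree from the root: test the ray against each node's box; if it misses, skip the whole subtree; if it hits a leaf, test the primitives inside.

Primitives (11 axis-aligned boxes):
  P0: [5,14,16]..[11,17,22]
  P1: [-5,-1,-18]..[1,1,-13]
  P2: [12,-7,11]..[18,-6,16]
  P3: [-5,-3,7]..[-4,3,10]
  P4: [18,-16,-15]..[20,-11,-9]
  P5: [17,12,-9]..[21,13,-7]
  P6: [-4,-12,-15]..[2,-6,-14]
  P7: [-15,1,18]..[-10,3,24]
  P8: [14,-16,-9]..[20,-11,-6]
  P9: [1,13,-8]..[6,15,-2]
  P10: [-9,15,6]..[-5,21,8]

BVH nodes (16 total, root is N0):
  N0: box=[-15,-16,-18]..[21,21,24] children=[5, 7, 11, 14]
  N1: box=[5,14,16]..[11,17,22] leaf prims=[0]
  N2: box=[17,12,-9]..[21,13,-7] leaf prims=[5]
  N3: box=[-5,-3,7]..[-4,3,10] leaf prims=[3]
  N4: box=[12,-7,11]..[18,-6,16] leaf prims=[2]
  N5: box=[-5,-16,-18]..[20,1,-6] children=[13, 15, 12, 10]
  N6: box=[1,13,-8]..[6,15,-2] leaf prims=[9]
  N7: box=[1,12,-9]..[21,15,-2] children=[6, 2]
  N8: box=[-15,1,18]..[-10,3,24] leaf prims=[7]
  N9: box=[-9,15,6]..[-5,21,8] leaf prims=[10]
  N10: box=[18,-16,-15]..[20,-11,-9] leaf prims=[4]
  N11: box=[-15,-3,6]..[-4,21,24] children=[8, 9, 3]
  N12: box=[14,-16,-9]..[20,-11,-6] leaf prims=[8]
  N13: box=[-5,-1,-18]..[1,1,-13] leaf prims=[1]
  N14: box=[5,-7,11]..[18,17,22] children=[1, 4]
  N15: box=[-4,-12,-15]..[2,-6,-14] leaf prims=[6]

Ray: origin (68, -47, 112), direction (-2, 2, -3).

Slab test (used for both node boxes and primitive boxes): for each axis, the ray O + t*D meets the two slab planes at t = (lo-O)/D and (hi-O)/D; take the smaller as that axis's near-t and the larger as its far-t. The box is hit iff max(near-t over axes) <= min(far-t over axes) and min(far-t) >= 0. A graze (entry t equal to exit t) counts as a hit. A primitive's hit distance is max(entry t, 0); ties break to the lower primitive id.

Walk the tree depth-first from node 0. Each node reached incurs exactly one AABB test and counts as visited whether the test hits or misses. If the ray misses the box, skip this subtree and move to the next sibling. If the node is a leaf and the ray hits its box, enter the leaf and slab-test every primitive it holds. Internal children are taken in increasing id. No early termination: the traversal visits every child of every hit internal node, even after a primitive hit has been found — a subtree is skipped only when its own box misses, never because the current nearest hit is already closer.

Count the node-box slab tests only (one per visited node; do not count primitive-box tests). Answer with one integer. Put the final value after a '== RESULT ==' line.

Trace the traversal:
N0 x:[47/2,83/2] y:[31/2,34] z:[88/3,130/3] -> hit [88/3,34], descend [5, 7, 11, 14]
  N5 x:[24,73/2] y:[31/2,24] z:[118/3,130/3] -> miss, prune
  N7 x:[47/2,67/2] y:[59/2,31] z:[38,121/3] -> miss, prune
  N11 x:[36,83/2] y:[22,34] z:[88/3,106/3] -> miss, prune
  N14 x:[25,63/2] y:[20,32] z:[30,101/3] -> hit [30,63/2], descend [1, 4]
    N1 x:[57/2,63/2] y:[61/2,32] z:[30,32] -> hit [61/2,63/2] leaf, test {P0@t=61/2}
    N4 x:[25,28] y:[20,41/2] z:[32,101/3] -> miss, prune

Visited [0, 5, 7, 11, 14, 1, 4]. Tests: 7 box, 1 leaf. Nearest: P0.

== RESULT ==
7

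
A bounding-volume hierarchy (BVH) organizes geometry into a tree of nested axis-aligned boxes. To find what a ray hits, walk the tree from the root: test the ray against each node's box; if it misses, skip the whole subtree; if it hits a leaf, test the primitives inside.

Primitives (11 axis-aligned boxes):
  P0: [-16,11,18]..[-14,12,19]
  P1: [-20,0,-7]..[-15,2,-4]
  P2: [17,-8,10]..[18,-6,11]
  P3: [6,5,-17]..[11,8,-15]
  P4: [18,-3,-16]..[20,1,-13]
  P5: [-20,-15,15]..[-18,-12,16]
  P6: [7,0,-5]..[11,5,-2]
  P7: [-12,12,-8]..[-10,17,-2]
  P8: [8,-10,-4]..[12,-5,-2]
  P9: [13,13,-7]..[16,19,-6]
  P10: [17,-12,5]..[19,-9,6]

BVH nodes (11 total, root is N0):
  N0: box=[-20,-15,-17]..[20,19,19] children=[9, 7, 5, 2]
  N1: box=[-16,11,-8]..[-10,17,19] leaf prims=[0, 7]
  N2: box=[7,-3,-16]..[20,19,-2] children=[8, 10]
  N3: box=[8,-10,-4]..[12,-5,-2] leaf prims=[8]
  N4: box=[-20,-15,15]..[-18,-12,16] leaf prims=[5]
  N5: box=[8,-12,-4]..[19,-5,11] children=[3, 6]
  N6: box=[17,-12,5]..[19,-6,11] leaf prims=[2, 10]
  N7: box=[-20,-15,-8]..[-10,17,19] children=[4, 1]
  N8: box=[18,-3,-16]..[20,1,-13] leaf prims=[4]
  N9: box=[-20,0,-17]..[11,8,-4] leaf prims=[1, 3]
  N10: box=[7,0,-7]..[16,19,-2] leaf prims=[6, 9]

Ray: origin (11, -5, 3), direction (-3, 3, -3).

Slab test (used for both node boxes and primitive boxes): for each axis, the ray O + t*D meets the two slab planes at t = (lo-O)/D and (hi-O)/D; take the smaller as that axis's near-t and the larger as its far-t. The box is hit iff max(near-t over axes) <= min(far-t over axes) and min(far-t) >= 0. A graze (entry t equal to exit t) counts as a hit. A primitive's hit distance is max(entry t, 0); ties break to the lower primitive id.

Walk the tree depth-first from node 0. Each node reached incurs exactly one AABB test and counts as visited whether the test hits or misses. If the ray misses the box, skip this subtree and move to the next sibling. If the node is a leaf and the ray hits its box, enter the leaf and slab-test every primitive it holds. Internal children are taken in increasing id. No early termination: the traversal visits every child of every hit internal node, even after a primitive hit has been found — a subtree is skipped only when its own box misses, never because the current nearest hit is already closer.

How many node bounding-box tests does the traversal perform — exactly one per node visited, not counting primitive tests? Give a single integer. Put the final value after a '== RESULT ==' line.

Traverse from the root:
N0 x:[-3,31/3] y:[-10/3,8] z:[-16/3,20/3] -> hit [-3,20/3], descend [2, 5, 7, 9]
  N2 x:[-3,4/3] y:[2/3,8] z:[5/3,19/3] -> miss, prune
  N5 x:[-8/3,1] y:[-7/3,0] z:[-8/3,7/3] -> hit [-7/3,0], descend [3, 6]
    N3 x:[-1/3,1] y:[-5/3,0] z:[5/3,7/3] -> miss, prune
    N6 x:[-8/3,-2] y:[-7/3,-1/3] z:[-8/3,-2/3] -> miss, prune
  N7 x:[7,31/3] y:[-10/3,22/3] z:[-16/3,11/3] -> miss, prune
  N9 x:[0,31/3] y:[5/3,13/3] z:[7/3,20/3] -> hit [7/3,13/3] leaf, test {P1(miss), P3(miss)}

Visited [0, 2, 5, 3, 6, 7, 9]. Tests: 7 box, 1 leaf. Nearest: miss.

== RESULT ==
7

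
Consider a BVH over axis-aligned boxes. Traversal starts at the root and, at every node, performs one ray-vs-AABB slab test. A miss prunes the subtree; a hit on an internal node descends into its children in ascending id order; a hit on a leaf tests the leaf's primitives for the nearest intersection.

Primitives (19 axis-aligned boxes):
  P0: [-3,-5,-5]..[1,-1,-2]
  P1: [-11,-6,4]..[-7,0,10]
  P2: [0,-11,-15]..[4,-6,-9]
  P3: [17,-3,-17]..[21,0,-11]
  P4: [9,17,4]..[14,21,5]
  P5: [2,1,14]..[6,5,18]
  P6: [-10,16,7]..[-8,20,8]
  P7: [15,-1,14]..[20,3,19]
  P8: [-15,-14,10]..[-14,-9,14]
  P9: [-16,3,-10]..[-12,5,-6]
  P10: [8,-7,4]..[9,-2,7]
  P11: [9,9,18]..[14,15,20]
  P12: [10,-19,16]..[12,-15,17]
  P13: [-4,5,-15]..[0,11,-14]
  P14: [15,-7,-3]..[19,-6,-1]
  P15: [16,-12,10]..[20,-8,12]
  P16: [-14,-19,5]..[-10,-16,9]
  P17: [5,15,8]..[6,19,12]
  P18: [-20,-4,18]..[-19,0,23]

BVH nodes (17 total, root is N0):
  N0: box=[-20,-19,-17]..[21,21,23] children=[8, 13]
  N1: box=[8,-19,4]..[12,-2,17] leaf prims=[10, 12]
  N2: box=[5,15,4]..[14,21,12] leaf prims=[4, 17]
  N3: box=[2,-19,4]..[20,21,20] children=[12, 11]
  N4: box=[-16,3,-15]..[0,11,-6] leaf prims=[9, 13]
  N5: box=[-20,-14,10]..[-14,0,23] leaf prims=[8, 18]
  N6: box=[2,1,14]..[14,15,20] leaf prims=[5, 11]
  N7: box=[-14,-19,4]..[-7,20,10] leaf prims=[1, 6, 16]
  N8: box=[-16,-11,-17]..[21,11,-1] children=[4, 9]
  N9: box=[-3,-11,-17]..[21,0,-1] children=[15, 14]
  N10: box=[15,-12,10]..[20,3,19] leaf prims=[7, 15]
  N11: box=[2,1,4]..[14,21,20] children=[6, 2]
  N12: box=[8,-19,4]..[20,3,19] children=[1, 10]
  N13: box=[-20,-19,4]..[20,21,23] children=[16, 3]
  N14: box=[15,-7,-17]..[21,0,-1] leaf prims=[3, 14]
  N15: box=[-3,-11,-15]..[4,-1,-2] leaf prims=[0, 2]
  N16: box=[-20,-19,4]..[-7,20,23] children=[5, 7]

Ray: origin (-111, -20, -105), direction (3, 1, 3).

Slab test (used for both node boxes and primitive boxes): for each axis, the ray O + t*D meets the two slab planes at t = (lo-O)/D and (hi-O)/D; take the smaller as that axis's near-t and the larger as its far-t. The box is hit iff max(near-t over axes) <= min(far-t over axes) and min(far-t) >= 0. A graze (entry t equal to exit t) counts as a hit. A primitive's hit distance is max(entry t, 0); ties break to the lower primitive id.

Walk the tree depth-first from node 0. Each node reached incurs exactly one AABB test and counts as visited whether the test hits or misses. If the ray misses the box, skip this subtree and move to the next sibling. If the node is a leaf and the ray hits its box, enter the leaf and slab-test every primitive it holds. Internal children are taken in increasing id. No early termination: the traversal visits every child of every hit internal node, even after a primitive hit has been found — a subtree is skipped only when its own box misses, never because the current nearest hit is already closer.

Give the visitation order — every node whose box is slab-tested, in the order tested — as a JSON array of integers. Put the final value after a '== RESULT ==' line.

Walk:
N0 x:[91/3,44] y:[1,41] z:[88/3,128/3] -> hit [91/3,41], descend [8, 13]
  N8 x:[95/3,44] y:[9,31] z:[88/3,104/3] -> miss, prune
  N13 x:[91/3,131/3] y:[1,41] z:[109/3,128/3] -> hit [109/3,41], descend [3, 16]
    N3 x:[113/3,131/3] y:[1,41] z:[109/3,125/3] -> hit [113/3,41], descend [11, 12]
      N11 x:[113/3,125/3] y:[21,41] z:[109/3,125/3] -> hit [113/3,41], descend [2, 6]
        N2 x:[116/3,125/3] y:[35,41] z:[109/3,39] -> hit [116/3,39] leaf, test {P4(miss), P17@t=116/3}
        N6 x:[113/3,125/3] y:[21,35] z:[119/3,125/3] -> miss, prune
      N12 x:[119/3,131/3] y:[1,23] z:[109/3,124/3] -> miss, prune
    N16 x:[91/3,104/3] y:[1,40] z:[109/3,128/3] -> miss, prune

Visited [0, 8, 13, 3, 11, 2, 6, 12, 16]. Tests: 9 box, 1 leaf. Nearest: P17.

== RESULT ==
[0, 8, 13, 3, 11, 2, 6, 12, 16]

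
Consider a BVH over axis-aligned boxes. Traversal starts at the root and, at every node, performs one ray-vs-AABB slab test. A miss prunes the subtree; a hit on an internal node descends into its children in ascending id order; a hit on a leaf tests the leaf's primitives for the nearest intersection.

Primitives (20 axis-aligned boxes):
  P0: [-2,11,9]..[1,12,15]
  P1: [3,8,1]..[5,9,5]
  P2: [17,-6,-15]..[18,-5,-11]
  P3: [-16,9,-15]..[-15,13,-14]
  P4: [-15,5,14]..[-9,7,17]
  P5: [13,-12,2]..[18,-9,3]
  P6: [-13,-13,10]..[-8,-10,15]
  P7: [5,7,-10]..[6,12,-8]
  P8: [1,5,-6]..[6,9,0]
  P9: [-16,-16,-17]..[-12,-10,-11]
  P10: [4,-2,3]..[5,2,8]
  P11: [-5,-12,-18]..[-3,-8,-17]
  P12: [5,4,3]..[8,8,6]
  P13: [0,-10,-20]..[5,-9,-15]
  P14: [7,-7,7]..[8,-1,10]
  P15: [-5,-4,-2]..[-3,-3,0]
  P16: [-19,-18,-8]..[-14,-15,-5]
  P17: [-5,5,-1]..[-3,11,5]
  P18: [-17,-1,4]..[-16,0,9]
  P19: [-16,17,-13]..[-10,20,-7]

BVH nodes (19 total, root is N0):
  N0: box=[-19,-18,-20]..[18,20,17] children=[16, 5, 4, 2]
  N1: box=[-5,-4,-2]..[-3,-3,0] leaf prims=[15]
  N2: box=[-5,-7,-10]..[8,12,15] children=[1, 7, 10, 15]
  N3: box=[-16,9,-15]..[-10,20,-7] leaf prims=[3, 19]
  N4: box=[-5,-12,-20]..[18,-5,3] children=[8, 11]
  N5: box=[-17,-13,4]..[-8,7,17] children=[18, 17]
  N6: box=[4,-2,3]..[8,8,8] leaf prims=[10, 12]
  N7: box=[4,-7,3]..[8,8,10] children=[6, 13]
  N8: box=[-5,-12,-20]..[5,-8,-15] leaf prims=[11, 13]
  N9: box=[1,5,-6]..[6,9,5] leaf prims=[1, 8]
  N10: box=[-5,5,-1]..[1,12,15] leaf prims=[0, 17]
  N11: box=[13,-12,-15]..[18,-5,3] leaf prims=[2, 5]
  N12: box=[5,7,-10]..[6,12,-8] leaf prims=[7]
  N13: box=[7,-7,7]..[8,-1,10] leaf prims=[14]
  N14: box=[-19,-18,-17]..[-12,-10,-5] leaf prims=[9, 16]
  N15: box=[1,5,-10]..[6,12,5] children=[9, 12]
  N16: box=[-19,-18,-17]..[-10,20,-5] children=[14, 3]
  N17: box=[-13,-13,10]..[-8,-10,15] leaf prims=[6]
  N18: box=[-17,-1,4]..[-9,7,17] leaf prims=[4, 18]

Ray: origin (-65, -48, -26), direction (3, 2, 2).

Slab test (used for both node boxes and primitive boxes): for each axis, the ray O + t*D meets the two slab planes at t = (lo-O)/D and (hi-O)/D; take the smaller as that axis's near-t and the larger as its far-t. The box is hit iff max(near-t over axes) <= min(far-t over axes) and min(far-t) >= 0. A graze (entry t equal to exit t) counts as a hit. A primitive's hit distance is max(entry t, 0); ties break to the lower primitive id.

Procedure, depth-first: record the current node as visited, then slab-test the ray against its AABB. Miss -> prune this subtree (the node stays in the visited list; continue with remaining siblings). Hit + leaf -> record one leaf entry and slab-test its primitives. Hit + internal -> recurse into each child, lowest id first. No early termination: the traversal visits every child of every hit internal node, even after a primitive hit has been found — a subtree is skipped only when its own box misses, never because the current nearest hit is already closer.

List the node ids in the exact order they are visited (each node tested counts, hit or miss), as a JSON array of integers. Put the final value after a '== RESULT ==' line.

Trace the traversal:
N0 x:[46/3,83/3] y:[15,34] z:[3,43/2] -> hit [46/3,43/2], descend [2, 4, 5, 16]
  N2 x:[20,73/3] y:[41/2,30] z:[8,41/2] -> hit [41/2,41/2], descend [1, 7, 10, 15]
    N1 x:[20,62/3] y:[22,45/2] z:[12,13] -> miss, prune
    N7 x:[23,73/3] y:[41/2,28] z:[29/2,18] -> miss, prune
    N10 x:[20,22] y:[53/2,30] z:[25/2,41/2] -> miss, prune
    N15 x:[22,71/3] y:[53/2,30] z:[8,31/2] -> miss, prune
  N4 x:[20,83/3] y:[18,43/2] z:[3,29/2] -> miss, prune
  N5 x:[16,19] y:[35/2,55/2] z:[15,43/2] -> hit [35/2,19], descend [17, 18]
    N17 x:[52/3,19] y:[35/2,19] z:[18,41/2] -> hit [18,19] leaf, test {P6@t=18}
    N18 x:[16,56/3] y:[47/2,55/2] z:[15,43/2] -> miss, prune
  N16 x:[46/3,55/3] y:[15,34] z:[9/2,21/2] -> miss, prune

Visited [0, 2, 1, 7, 10, 15, 4, 5, 17, 18, 16]. Tests: 11 box, 1 leaf. Nearest: P6.

== RESULT ==
[0, 2, 1, 7, 10, 15, 4, 5, 17, 18, 16]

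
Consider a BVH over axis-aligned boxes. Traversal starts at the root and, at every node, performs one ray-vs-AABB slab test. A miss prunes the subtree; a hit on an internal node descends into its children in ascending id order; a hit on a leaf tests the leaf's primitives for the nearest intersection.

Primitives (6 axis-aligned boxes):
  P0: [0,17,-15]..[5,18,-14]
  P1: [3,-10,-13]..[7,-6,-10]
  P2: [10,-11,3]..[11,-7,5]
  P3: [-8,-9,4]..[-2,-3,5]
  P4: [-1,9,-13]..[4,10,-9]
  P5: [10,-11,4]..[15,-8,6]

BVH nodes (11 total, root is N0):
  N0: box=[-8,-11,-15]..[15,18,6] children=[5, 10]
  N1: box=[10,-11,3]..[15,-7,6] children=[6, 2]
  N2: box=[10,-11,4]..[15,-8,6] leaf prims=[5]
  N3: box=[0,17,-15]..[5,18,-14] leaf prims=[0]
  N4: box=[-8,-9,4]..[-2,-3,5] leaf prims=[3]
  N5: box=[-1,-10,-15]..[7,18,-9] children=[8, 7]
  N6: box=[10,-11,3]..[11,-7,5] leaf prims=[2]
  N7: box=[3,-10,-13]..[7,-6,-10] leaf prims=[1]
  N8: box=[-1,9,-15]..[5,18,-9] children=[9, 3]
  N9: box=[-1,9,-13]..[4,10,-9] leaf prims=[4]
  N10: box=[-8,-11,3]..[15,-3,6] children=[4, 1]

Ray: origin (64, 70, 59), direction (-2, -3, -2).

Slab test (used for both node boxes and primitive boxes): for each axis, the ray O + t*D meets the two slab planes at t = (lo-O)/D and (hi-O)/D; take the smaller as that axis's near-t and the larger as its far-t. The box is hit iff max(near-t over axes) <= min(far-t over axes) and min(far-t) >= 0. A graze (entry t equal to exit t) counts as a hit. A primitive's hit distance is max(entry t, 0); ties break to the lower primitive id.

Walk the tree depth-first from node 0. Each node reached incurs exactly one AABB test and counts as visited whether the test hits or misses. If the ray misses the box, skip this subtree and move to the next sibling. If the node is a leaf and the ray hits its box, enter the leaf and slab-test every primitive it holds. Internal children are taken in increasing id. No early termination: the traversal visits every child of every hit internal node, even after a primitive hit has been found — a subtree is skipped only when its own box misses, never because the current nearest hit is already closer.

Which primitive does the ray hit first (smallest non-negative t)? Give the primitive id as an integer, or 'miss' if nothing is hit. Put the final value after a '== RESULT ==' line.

Trace the traversal:
N0 x:[49/2,36] y:[52/3,27] z:[53/2,37] -> hit [53/2,27], descend [5, 10]
  N5 x:[57/2,65/2] y:[52/3,80/3] z:[34,37] -> miss, prune
  N10 x:[49/2,36] y:[73/3,27] z:[53/2,28] -> hit [53/2,27], descend [1, 4]
    N1 x:[49/2,27] y:[77/3,27] z:[53/2,28] -> hit [53/2,27], descend [2, 6]
      N2 x:[49/2,27] y:[26,27] z:[53/2,55/2] -> hit [53/2,27] leaf, test {P5@t=53/2}
      N6 x:[53/2,27] y:[77/3,27] z:[27,28] -> hit [27,27] leaf, test {P2@t=27}
    N4 x:[33,36] y:[73/3,79/3] z:[27,55/2] -> miss, prune

7 AABB tests over nodes [0, 5, 10, 1, 2, 6, 4]; 2 leaves entered; closest P5.

== RESULT ==
5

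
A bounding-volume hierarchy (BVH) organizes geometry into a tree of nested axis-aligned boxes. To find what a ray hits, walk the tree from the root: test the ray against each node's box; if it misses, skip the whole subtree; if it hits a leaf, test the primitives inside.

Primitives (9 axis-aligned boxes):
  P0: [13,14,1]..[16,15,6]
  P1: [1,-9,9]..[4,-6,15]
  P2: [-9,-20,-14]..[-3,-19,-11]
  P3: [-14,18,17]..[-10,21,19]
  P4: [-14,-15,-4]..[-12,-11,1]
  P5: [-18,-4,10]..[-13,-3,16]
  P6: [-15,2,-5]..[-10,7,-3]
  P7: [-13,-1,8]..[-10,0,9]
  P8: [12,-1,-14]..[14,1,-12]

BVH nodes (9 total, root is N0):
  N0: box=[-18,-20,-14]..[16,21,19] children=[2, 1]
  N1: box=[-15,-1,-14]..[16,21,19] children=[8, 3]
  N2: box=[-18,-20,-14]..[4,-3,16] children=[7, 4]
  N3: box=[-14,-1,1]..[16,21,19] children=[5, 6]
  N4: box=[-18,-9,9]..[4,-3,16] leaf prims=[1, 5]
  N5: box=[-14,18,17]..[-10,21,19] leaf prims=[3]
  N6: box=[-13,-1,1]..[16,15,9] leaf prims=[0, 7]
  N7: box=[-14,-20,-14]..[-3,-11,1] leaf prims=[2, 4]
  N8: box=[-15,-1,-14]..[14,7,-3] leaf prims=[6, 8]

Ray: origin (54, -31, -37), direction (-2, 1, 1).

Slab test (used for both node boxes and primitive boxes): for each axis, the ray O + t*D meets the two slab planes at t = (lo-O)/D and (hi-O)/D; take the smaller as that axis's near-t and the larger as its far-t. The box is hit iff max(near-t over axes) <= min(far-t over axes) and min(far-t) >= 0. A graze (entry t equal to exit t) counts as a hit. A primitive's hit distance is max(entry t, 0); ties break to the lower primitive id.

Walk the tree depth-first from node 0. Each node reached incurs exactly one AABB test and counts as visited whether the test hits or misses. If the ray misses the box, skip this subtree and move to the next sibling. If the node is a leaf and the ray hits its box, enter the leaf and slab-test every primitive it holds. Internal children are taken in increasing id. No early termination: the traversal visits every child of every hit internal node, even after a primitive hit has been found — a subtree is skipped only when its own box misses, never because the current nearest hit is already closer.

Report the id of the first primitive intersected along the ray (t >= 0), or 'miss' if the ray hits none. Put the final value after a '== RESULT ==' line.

Trace the traversal:
N0 x:[19,36] y:[11,52] z:[23,56] -> hit [23,36], descend [1, 2]
  N1 x:[19,69/2] y:[30,52] z:[23,56] -> hit [30,69/2], descend [3, 8]
    N3 x:[19,34] y:[30,52] z:[38,56] -> miss, prune
    N8 x:[20,69/2] y:[30,38] z:[23,34] -> hit [30,34] leaf, test {P6@t=33, P8(miss)}
  N2 x:[25,36] y:[11,28] z:[23,53] -> hit [25,28], descend [4, 7]
    N4 x:[25,36] y:[22,28] z:[46,53] -> miss, prune
    N7 x:[57/2,34] y:[11,20] z:[23,38] -> miss, prune

Visited [0, 1, 3, 8, 2, 4, 7]. Tests: 7 box, 1 leaf. Nearest: P6.

== RESULT ==
6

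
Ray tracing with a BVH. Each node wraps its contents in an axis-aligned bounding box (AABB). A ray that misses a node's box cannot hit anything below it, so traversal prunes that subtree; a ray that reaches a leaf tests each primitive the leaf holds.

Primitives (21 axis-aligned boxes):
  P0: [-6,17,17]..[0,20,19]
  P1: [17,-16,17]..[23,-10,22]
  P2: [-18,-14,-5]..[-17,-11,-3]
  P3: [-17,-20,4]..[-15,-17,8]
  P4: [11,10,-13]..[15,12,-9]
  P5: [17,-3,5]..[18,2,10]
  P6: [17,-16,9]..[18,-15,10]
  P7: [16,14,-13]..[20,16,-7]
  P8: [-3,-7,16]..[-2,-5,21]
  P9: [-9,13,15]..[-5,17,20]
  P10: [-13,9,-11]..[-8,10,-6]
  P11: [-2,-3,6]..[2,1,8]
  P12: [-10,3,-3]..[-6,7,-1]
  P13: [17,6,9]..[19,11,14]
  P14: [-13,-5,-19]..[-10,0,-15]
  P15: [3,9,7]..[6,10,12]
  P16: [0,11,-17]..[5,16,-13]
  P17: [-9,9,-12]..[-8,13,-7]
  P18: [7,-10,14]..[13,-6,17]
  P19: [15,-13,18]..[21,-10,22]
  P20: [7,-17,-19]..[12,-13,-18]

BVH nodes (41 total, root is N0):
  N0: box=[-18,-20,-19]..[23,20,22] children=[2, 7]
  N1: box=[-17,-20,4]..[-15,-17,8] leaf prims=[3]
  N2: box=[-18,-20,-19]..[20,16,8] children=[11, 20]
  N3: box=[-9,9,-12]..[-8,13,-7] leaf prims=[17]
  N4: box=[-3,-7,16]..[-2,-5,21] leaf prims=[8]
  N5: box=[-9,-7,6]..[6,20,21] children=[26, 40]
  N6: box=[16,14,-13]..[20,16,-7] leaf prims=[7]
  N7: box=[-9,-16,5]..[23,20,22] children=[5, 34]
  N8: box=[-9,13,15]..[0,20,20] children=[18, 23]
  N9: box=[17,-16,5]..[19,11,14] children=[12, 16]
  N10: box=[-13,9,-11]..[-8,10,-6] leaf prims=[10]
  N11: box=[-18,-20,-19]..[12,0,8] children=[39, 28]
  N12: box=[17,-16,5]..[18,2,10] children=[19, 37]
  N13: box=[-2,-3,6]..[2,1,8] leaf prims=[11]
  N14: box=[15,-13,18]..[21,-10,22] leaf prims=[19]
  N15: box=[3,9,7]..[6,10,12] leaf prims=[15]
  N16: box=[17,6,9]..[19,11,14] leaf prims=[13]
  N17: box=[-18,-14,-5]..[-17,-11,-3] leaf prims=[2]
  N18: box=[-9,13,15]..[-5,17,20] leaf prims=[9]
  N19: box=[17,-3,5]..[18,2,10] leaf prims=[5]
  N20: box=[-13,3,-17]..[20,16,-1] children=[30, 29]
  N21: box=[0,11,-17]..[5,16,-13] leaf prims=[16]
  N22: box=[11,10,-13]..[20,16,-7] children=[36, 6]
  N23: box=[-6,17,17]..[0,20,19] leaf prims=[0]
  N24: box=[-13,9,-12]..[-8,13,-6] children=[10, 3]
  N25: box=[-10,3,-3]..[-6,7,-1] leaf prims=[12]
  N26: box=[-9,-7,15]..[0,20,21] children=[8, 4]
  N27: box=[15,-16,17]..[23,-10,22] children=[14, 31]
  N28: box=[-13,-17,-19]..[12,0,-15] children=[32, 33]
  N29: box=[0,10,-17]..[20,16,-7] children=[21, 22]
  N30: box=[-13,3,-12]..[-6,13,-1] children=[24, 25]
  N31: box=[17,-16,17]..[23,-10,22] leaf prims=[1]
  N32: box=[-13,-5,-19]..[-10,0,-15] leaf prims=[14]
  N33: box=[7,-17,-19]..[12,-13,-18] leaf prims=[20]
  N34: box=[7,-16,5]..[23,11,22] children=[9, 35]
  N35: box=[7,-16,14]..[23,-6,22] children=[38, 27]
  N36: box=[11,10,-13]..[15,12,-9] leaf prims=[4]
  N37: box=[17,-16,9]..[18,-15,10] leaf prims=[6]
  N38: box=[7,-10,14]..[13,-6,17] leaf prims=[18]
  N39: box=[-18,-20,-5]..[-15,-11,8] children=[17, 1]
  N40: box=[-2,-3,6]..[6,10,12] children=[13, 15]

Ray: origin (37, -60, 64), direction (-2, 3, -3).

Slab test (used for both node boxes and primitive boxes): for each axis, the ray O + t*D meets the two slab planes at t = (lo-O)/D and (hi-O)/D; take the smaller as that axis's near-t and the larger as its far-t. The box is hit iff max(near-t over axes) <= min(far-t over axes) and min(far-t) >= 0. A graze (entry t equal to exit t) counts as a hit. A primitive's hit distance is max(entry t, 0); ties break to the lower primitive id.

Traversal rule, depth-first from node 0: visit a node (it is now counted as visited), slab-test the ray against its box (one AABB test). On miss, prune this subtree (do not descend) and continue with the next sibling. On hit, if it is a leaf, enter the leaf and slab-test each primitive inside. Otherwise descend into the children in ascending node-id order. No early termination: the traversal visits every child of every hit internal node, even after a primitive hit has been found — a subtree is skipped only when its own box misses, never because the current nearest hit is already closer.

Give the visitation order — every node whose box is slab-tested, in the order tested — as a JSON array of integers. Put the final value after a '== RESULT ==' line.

Walk:
N0 x:[7,55/2] y:[40/3,80/3] z:[14,83/3] -> hit [14,80/3], descend [2, 7]
  N2 x:[17/2,55/2] y:[40/3,76/3] z:[56/3,83/3] -> hit [56/3,76/3], descend [11, 20]
    N11 x:[25/2,55/2] y:[40/3,20] z:[56/3,83/3] -> hit [56/3,20], descend [28, 39]
      N28 x:[25/2,25] y:[43/3,20] z:[79/3,83/3] -> miss, prune
      N39 x:[26,55/2] y:[40/3,49/3] z:[56/3,23] -> miss, prune
    N20 x:[17/2,25] y:[21,76/3] z:[65/3,27] -> hit [65/3,25], descend [29, 30]
      N29 x:[17/2,37/2] y:[70/3,76/3] z:[71/3,27] -> miss, prune
      N30 x:[43/2,25] y:[21,73/3] z:[65/3,76/3] -> hit [65/3,73/3], descend [24, 25]
        N24 x:[45/2,25] y:[23,73/3] z:[70/3,76/3] -> hit [70/3,73/3], descend [3, 10]
          N3 x:[45/2,23] y:[23,73/3] z:[71/3,76/3] -> miss, prune
          N10 x:[45/2,25] y:[23,70/3] z:[70/3,25] -> hit [70/3,70/3] leaf, test {P10@t=70/3}
        N25 x:[43/2,47/2] y:[21,67/3] z:[65/3,67/3] -> hit [65/3,67/3] leaf, test {P12@t=65/3}
  N7 x:[7,23] y:[44/3,80/3] z:[14,59/3] -> hit [44/3,59/3], descend [5, 34]
    N5 x:[31/2,23] y:[53/3,80/3] z:[43/3,58/3] -> hit [53/3,58/3], descend [26, 40]
      N26 x:[37/2,23] y:[53/3,80/3] z:[43/3,49/3] -> miss, prune
      N40 x:[31/2,39/2] y:[19,70/3] z:[52/3,58/3] -> hit [19,58/3], descend [13, 15]
        N13 x:[35/2,39/2] y:[19,61/3] z:[56/3,58/3] -> hit [19,58/3] leaf, test {P11@t=19}
        N15 x:[31/2,17] y:[23,70/3] z:[52/3,19] -> miss, prune
    N34 x:[7,15] y:[44/3,71/3] z:[14,59/3] -> hit [44/3,15], descend [9, 35]
      N9 x:[9,10] y:[44/3,71/3] z:[50/3,59/3] -> miss, prune
      N35 x:[7,15] y:[44/3,18] z:[14,50/3] -> hit [44/3,15], descend [27, 38]
        N27 x:[7,11] y:[44/3,50/3] z:[14,47/3] -> miss, prune
        N38 x:[12,15] y:[50/3,18] z:[47/3,50/3] -> miss, prune

Visited [0, 2, 11, 28, 39, 20, 29, 30, 24, 3, 10, 25, 7, 5, 26, 40, 13, 15, 34, 9, 35, 27, 38]. Tests: 23 box, 3 leaf. Nearest: P11.

== RESULT ==
[0, 2, 11, 28, 39, 20, 29, 30, 24, 3, 10, 25, 7, 5, 26, 40, 13, 15, 34, 9, 35, 27, 38]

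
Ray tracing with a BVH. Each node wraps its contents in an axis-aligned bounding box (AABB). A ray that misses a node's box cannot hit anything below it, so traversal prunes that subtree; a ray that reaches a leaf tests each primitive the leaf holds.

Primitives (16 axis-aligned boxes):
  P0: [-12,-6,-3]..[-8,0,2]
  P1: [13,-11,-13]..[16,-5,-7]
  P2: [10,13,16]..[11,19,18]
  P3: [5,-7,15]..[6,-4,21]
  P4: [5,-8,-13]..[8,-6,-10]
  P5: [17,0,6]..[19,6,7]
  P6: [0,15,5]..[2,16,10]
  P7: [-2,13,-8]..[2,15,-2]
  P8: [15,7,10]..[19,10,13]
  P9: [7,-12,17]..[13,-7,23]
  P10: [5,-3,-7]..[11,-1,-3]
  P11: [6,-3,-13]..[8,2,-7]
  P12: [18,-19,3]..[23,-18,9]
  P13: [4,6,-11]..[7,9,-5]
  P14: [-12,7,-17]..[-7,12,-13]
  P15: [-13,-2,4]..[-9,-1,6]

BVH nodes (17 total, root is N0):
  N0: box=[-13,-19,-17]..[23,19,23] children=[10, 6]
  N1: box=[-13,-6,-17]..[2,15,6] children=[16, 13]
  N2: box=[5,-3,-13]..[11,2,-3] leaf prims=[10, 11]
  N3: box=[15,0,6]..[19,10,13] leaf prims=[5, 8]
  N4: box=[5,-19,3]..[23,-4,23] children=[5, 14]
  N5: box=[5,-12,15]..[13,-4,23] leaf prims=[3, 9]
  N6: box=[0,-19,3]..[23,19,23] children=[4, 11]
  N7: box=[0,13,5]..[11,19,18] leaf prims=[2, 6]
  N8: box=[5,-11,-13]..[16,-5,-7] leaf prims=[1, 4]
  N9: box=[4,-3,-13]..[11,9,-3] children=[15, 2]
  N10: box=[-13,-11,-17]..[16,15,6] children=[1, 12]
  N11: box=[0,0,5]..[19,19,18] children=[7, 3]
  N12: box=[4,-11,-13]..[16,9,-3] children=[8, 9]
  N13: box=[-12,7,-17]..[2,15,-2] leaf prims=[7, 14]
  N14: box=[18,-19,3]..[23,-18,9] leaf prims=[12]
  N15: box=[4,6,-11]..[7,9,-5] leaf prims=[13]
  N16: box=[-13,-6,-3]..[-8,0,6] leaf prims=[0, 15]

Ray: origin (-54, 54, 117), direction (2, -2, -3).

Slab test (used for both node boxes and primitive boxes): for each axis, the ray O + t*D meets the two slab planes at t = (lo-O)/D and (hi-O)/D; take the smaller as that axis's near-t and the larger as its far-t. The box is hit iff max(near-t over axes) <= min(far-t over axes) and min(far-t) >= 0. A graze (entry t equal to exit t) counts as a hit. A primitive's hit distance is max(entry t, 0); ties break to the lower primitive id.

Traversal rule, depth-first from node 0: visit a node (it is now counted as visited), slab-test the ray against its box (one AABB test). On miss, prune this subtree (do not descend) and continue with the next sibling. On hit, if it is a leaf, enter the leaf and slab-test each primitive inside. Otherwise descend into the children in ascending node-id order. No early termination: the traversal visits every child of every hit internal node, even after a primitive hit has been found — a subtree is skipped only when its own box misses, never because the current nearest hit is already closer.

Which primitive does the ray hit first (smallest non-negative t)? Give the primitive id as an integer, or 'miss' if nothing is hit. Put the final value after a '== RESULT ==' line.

Trace the traversal:
N0 x:[41/2,77/2] y:[35/2,73/2] z:[94/3,134/3] -> hit [94/3,73/2], descend [6, 10]
  N6 x:[27,77/2] y:[35/2,73/2] z:[94/3,38] -> hit [94/3,73/2], descend [4, 11]
    N4 x:[59/2,77/2] y:[29,73/2] z:[94/3,38] -> hit [94/3,73/2], descend [5, 14]
      N5 x:[59/2,67/2] y:[29,33] z:[94/3,34] -> hit [94/3,33] leaf, test {P3(miss), P9@t=94/3}
      N14 x:[36,77/2] y:[36,73/2] z:[36,38] -> hit [36,73/2] leaf, test {P12@t=36}
    N11 x:[27,73/2] y:[35/2,27] z:[33,112/3] -> miss, prune
  N10 x:[41/2,35] y:[39/2,65/2] z:[37,134/3] -> miss, prune

7 AABB tests over nodes [0, 6, 4, 5, 14, 11, 10]; 2 leaves entered; closest P9.

== RESULT ==
9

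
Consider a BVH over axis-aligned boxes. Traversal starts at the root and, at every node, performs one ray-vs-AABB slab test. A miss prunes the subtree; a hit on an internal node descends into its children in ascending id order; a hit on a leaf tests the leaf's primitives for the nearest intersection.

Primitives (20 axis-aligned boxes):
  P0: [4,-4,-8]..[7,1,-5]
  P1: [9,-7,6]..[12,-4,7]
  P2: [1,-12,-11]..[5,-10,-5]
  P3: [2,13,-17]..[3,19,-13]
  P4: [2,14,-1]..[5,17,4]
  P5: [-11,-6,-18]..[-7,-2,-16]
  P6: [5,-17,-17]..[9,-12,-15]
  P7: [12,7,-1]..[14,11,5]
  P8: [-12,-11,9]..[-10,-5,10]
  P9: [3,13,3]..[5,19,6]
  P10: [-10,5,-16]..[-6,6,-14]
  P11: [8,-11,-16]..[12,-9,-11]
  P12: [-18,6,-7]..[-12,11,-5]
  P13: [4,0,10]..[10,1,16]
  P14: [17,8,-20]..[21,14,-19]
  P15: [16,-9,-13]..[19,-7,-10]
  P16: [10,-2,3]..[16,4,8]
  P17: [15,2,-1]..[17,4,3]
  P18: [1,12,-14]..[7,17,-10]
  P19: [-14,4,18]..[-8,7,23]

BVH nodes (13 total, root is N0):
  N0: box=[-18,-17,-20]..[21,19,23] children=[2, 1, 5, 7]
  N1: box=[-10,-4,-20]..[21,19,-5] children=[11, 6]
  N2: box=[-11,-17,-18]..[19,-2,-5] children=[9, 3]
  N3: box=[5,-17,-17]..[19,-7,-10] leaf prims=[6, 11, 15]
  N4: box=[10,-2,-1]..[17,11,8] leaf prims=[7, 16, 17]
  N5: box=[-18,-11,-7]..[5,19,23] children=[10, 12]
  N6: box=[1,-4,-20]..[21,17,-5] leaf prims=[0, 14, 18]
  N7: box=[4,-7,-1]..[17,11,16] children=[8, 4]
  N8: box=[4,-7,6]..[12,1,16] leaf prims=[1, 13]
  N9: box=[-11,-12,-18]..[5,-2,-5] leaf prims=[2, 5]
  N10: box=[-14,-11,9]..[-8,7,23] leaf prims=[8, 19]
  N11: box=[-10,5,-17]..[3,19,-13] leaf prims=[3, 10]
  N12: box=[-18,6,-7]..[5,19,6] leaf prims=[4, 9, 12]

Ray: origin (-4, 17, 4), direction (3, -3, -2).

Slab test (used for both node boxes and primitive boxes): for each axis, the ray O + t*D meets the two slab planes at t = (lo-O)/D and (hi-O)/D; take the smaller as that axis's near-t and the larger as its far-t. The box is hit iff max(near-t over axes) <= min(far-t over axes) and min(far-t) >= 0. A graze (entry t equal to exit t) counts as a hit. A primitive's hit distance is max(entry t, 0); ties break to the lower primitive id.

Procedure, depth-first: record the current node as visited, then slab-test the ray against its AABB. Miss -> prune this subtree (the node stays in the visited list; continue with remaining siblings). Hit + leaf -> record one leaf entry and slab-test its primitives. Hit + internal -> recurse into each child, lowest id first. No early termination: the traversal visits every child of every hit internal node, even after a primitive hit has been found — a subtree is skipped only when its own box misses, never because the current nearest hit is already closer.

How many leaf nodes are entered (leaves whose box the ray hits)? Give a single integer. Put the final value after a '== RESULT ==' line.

Traverse from the root:
N0 x:[-14/3,25/3] y:[-2/3,34/3] z:[-19/2,12] -> hit [-2/3,25/3], descend [1, 2, 5, 7]
  N1 x:[-2,25/3] y:[-2/3,7] z:[9/2,12] -> hit [9/2,7], descend [6, 11]
    N6 x:[5/3,25/3] y:[0,7] z:[9/2,12] -> hit [9/2,7] leaf, test {P0(miss), P14(miss), P18(miss)}
    N11 x:[-2,7/3] y:[-2/3,4] z:[17/2,21/2] -> miss, prune
  N2 x:[-7/3,23/3] y:[19/3,34/3] z:[9/2,11] -> hit [19/3,23/3], descend [3, 9]
    N3 x:[3,23/3] y:[8,34/3] z:[7,21/2] -> miss, prune
    N9 x:[-7/3,3] y:[19/3,29/3] z:[9/2,11] -> miss, prune
  N5 x:[-14/3,3] y:[-2/3,28/3] z:[-19/2,11/2] -> hit [-2/3,3], descend [10, 12]
    N10 x:[-10/3,-4/3] y:[10/3,28/3] z:[-19/2,-5/2] -> miss, prune
    N12 x:[-14/3,3] y:[-2/3,11/3] z:[-1,11/2] -> hit [-2/3,3] leaf, test {P4(miss), P9(miss), P12(miss)}
  N7 x:[8/3,7] y:[2,8] z:[-6,5/2] -> miss, prune

Summary -> nodes [0, 1, 6, 11, 2, 3, 9, 5, 10, 12, 7]; box-tests=11; leaf-entries=2; first=miss

== RESULT ==
2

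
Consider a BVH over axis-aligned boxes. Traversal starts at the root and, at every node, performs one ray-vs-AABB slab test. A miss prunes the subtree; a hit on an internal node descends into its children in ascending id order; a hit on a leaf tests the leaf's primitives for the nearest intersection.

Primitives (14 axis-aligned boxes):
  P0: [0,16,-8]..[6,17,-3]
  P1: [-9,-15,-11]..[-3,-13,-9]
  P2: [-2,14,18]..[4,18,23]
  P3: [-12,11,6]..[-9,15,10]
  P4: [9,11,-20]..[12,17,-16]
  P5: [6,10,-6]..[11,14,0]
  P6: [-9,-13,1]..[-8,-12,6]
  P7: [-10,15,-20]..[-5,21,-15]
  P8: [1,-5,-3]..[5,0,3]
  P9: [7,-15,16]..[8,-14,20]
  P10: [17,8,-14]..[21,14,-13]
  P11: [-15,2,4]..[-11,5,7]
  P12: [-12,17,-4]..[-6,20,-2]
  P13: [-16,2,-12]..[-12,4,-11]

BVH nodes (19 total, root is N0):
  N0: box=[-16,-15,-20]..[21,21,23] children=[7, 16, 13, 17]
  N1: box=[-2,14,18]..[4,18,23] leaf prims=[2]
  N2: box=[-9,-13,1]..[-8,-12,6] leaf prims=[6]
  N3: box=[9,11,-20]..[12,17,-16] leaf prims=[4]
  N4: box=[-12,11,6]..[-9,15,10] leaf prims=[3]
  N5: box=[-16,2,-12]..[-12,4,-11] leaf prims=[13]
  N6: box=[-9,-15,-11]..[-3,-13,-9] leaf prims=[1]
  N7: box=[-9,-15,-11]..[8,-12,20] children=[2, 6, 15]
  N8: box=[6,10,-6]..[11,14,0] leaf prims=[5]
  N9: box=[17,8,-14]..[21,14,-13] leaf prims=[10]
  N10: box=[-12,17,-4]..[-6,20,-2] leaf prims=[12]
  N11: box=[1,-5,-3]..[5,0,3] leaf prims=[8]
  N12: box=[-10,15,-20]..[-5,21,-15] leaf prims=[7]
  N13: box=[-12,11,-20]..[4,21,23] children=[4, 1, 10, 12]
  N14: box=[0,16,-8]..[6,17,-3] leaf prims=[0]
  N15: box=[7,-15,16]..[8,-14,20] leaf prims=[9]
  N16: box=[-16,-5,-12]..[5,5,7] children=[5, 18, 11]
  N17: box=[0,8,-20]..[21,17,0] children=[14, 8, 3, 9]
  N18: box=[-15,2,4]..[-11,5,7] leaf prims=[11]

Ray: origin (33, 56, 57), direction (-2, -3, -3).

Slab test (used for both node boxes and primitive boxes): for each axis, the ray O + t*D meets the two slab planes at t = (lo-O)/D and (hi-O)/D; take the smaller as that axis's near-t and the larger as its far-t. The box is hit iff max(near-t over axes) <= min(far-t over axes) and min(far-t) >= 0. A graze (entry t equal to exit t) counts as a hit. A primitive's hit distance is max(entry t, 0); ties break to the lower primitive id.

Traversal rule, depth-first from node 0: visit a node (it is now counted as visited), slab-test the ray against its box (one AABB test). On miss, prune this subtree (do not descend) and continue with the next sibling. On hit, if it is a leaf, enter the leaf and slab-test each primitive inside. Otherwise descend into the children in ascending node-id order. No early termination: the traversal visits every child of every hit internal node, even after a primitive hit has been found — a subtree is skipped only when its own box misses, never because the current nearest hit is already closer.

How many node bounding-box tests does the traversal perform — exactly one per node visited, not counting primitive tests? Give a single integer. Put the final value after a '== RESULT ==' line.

Walk:
N0 x:[6,49/2] y:[35/3,71/3] z:[34/3,77/3] -> hit [35/3,71/3], descend [7, 13, 16, 17]
  N7 x:[25/2,21] y:[68/3,71/3] z:[37/3,68/3] -> miss, prune
  N13 x:[29/2,45/2] y:[35/3,15] z:[34/3,77/3] -> hit [29/2,15], descend [1, 4, 10, 12]
    N1 x:[29/2,35/2] y:[38/3,14] z:[34/3,13] -> miss, prune
    N4 x:[21,45/2] y:[41/3,15] z:[47/3,17] -> miss, prune
    N10 x:[39/2,45/2] y:[12,13] z:[59/3,61/3] -> miss, prune
    N12 x:[19,43/2] y:[35/3,41/3] z:[24,77/3] -> miss, prune
  N16 x:[14,49/2] y:[17,61/3] z:[50/3,23] -> hit [17,61/3], descend [5, 11, 18]
    N5 x:[45/2,49/2] y:[52/3,18] z:[68/3,23] -> miss, prune
    N11 x:[14,16] y:[56/3,61/3] z:[18,20] -> miss, prune
    N18 x:[22,24] y:[17,18] z:[50/3,53/3] -> miss, prune
  N17 x:[6,33/2] y:[13,16] z:[19,77/3] -> miss, prune

order=[0, 7, 13, 1, 4, 10, 12, 16, 5, 11, 18, 17]  |boxes|=12  |leaves|=0  hit=miss

== RESULT ==
12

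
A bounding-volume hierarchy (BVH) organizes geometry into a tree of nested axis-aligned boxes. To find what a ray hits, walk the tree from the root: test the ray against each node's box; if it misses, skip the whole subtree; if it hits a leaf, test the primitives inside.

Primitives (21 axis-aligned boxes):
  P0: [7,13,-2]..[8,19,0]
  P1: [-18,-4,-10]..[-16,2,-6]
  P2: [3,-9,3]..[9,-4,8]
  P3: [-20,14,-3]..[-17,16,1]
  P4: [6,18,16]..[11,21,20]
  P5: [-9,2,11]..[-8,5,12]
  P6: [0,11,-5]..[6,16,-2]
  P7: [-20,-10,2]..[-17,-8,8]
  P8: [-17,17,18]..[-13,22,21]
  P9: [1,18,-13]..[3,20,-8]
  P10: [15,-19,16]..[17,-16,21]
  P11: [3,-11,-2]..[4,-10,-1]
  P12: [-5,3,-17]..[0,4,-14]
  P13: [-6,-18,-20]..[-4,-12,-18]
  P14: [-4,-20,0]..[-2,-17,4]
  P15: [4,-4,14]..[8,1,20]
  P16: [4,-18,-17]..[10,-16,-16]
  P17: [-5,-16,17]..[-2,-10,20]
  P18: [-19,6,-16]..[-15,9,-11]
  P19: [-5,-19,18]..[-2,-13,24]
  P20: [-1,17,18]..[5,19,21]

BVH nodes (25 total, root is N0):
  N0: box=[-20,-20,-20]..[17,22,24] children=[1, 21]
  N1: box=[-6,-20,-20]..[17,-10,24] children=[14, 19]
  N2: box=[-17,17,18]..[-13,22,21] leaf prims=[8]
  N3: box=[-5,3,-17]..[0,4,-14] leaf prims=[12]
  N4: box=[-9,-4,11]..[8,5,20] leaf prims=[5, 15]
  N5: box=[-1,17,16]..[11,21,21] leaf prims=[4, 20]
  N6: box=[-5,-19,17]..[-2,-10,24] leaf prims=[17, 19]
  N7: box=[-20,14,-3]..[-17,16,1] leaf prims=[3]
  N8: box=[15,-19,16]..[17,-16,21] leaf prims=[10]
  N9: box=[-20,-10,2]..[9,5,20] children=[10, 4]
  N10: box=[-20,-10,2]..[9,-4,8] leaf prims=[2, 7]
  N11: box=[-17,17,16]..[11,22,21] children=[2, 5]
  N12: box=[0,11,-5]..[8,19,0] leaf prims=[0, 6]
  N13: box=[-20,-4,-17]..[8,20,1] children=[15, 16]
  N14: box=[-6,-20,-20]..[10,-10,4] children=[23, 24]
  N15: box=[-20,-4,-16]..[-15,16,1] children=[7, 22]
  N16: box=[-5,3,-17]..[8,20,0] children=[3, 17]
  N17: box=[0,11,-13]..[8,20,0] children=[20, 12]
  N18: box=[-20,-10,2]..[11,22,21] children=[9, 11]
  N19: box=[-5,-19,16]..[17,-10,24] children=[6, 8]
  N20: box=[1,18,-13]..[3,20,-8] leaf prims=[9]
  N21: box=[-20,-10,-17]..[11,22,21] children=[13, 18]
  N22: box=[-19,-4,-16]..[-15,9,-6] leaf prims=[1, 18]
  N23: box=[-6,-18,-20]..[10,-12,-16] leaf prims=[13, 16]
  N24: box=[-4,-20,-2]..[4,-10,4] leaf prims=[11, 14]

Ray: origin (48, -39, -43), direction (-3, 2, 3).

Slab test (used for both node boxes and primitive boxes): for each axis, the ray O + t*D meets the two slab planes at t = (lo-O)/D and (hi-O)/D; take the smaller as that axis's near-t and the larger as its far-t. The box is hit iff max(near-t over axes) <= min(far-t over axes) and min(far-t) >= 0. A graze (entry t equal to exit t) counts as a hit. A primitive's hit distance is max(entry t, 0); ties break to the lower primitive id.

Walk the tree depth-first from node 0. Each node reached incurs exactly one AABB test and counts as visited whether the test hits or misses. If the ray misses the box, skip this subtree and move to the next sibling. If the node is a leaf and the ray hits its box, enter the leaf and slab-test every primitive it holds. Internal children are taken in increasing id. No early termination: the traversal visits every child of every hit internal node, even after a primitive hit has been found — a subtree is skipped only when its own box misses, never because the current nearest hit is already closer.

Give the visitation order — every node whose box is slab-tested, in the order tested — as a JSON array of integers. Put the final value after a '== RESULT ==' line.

Trace the traversal:
N0 x:[31/3,68/3] y:[19/2,61/2] z:[23/3,67/3] -> hit [31/3,67/3], descend [1, 21]
  N1 x:[31/3,18] y:[19/2,29/2] z:[23/3,67/3] -> hit [31/3,29/2], descend [14, 19]
    N14 x:[38/3,18] y:[19/2,29/2] z:[23/3,47/3] -> hit [38/3,29/2], descend [23, 24]
      N23 x:[38/3,18] y:[21/2,27/2] z:[23/3,9] -> miss, prune
      N24 x:[44/3,52/3] y:[19/2,29/2] z:[41/3,47/3] -> miss, prune
    N19 x:[31/3,53/3] y:[10,29/2] z:[59/3,67/3] -> miss, prune
  N21 x:[37/3,68/3] y:[29/2,61/2] z:[26/3,64/3] -> hit [29/2,64/3], descend [13, 18]
    N13 x:[40/3,68/3] y:[35/2,59/2] z:[26/3,44/3] -> miss, prune
    N18 x:[37/3,68/3] y:[29/2,61/2] z:[15,64/3] -> hit [15,64/3], descend [9, 11]
      N9 x:[13,68/3] y:[29/2,22] z:[15,21] -> hit [15,21], descend [4, 10]
        N4 x:[40/3,19] y:[35/2,22] z:[18,21] -> hit [18,19] leaf, test {P5(miss), P15(miss)}
        N10 x:[13,68/3] y:[29/2,35/2] z:[15,17] -> hit [15,17] leaf, test {P2(miss), P7(miss)}
      N11 x:[37/3,65/3] y:[28,61/2] z:[59/3,64/3] -> miss, prune

Visited [0, 1, 14, 23, 24, 19, 21, 13, 18, 9, 4, 10, 11]. Tests: 13 box, 2 leaf. Nearest: miss.

== RESULT ==
[0, 1, 14, 23, 24, 19, 21, 13, 18, 9, 4, 10, 11]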